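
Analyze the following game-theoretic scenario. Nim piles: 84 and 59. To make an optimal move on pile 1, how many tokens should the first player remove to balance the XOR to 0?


Piles: 84 and 59
Current XOR: 84 XOR 59 = 111 (non-zero, so this is an N-position).
To make the XOR zero, we need to find a move that balances the piles.
For pile 1 (size 84): target = 84 XOR 111 = 59
We reduce pile 1 from 84 to 59.
Tokens removed: 84 - 59 = 25
Verification: 59 XOR 59 = 0

25


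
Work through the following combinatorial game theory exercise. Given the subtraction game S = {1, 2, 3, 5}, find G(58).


The subtraction set is S = {1, 2, 3, 5}.
G(k) = mex{ G(k - s) : s in S, s <= k }. We compute iteratively: G(0) = 0.
G(1) = mex({0}) = 1
G(2) = mex({0, 1}) = 2
G(3) = mex({0, 1, 2}) = 3
G(4) = mex({1, 2, 3}) = 0
G(5) = mex({0, 2, 3}) = 1
G(6) = mex({0, 1, 3}) = 2
G(7) = mex({0, 1, 2}) = 3
G(8) = mex({1, 2, 3}) = 0
Observe that G(4)..G(8) = 0, 1, 2, 3, 0 repeats G(0)..G(4) = 0, 1, 2, 3, 0.
For k >= max(S) = 5, G(k) is determined by the previous 5 values G(k-5)..G(k-1); a window of 5 consecutive values has recurred shifted by 4, so by induction G(k + 4) = G(k) for all k >= 0: the sequence is periodic from the start with period 4.
One period: G(0..3) = 0, 1, 2, 3.
58 mod 4 = 2, so G(58) = G(2) = 2.

2


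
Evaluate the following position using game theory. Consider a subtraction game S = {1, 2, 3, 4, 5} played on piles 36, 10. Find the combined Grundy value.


Subtraction set: {1, 2, 3, 4, 5}
For this subtraction set, G(n) = n mod 6 (period = max + 1 = 6).
Pile 1 (size 36): G(36) = 36 mod 6 = 0
Pile 2 (size 10): G(10) = 10 mod 6 = 4
Total Grundy value = XOR of all: 0 XOR 4 = 4

4


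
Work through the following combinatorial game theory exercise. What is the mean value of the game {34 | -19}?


Game = {34 | -19}, a switch {a | b} with numbers a > b.
Its thermograph has left wall a - t and right wall b + t, which meet at t = (a - b)/2, where both equal (a + b)/2. So the mast (mean value) is at (a + b)/2.
Mean = (34 + (-19))/2 = 15/2 = 15/2

15/2


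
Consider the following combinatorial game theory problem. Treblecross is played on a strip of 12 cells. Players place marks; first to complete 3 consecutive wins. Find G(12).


Treblecross: place X on empty cells; 3-in-a-row wins.
Playing within two cells of an existing X lets the opponent win at once, so sensible play treats the cells i-2..i+2 around each X as dead. The player left with no safe cell loses, so this is a normal-play take-away game on strips of safe cells.
Placing X at cell i (0-indexed) of a strip of k safe cells leaves independent strips of sizes max(0, i-2) and max(0, k-i-3). Hence G(k) = mex{ G(max(0,i-2)) XOR G(max(0,k-i-3)) : 0 <= i < k }, with G(0) = 0.
G(1): splits (0,0):0^0=0 -> mex({0}) = 1
G(2): splits (0,0):0^0=0 -> mex({0}) = 1
G(3): splits (0,0):0^0=0 -> mex({0}) = 1
G(4): splits (0,1):0^1=1 (0,0):0^0=0 -> mex({0, 1}) = 2
G(5): splits (0,2):0^1=1 (0,1):0^1=1 (0,0):0^0=0 -> mex({0, 1}) = 2
G(6) = mex({1}) = 0
G(7) = mex({0, 1, 2}) = 3
G(8) = mex({0, 1, 2}) = 3
G(9) = mex({0, 2}) = 1
G(10) = mex({0, 2, 3}) = 1
G(11) = mex({0, 3}) = 1
G(12) = mex({1, 3}) = 0
Therefore G(12) = 0.

0


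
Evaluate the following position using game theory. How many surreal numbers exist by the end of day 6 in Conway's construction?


Day 0: {|} = 0 is born. Count = 1.
Day n: the number of surreal numbers born by day n is 2^(n+1) - 1.
By day 0: 2^1 - 1 = 1
By day 1: 2^2 - 1 = 3
By day 2: 2^3 - 1 = 7
By day 3: 2^4 - 1 = 15
By day 4: 2^5 - 1 = 31
By day 5: 2^6 - 1 = 63
By day 6: 2^7 - 1 = 127
By day 6: 127 surreal numbers.

127


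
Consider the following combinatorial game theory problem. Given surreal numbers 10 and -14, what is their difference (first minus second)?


x = 10, y = -14
x - y = 10 - -14 = 24

24


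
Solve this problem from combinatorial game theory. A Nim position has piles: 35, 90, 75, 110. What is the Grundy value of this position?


We need the XOR (exclusive or) of all pile sizes.
After XOR-ing pile 1 (size 35): 0 XOR 35 = 35
After XOR-ing pile 2 (size 90): 35 XOR 90 = 121
After XOR-ing pile 3 (size 75): 121 XOR 75 = 50
After XOR-ing pile 4 (size 110): 50 XOR 110 = 92
The Nim-value of this position is 92.

92


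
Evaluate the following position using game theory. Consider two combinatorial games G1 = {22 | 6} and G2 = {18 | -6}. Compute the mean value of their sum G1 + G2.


G1 = {22 | 6}, G2 = {18 | -6}
Each is a switch {a | b} with numbers a > b; its mean value is (a + b)/2, and mean value is additive over game sums: m(G1 + G2) = m(G1) + m(G2).
Mean of G1 = (22 + (6))/2 = 28/2 = 14
Mean of G2 = (18 + (-6))/2 = 12/2 = 6
Mean of G1 + G2 = 14 + 6 = 20

20


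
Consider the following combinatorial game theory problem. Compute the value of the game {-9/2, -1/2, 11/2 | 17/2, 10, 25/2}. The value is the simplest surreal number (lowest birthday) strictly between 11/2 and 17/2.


Left options: {-9/2, -1/2, 11/2}, max = 11/2
Right options: {17/2, 10, 25/2}, min = 17/2
All options are numbers and max(Left) < min(Right), so by the simplicity theorem the value is the simplest (earliest-born) number strictly between 11/2 and 17/2.
Integers 6 through 8 all lie strictly between 11/2 and 17/2.
Among integers, the simplest (lowest birthday = smallest |n|; 0 is born on day 0, +-n on day n) is 6.
No non-integer in the interval can be simpler: if x is a non-integer in the interval, then floor(x) or ceil(x) also lies in the interval (the interval contains an integer), and both are proper prefixes of x's sign expansion, i.e. born earlier. So the game value is 6.
Game value = 6

6


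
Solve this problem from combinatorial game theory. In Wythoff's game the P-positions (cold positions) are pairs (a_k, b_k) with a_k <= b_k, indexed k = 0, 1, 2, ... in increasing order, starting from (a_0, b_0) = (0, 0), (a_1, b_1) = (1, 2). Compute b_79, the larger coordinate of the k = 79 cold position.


By Wythoff's theorem, a_k = floor(k * phi) and b_k = floor(k * phi^2) = a_k + k, where phi = (1 + sqrt(5))/2 is the golden ratio.
phi = (1 + sqrt(5))/2 = 1.618034
phi^2 = phi + 1 = 2.618034
k = 79
k * phi^2 = 79 * 2.618034 = 206.824685
b_79 = floor(k * phi^2) = 206 (check: a_79 + k = 127 + 79 = 206)

206


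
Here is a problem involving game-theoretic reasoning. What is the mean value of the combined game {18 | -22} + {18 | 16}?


G1 = {18 | -22}, G2 = {18 | 16}
Each is a switch {a | b} with numbers a > b; its mean value is (a + b)/2, and mean value is additive over game sums: m(G1 + G2) = m(G1) + m(G2).
Mean of G1 = (18 + (-22))/2 = -4/2 = -2
Mean of G2 = (18 + (16))/2 = 34/2 = 17
Mean of G1 + G2 = -2 + 17 = 15

15


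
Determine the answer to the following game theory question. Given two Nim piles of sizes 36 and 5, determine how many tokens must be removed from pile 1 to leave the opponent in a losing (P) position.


Piles: 36 and 5
Current XOR: 36 XOR 5 = 33 (non-zero, so this is an N-position).
To make the XOR zero, we need to find a move that balances the piles.
For pile 1 (size 36): target = 36 XOR 33 = 5
We reduce pile 1 from 36 to 5.
Tokens removed: 36 - 5 = 31
Verification: 5 XOR 5 = 0

31


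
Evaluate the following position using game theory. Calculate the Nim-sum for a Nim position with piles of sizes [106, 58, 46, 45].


We need the XOR (exclusive or) of all pile sizes.
After XOR-ing pile 1 (size 106): 0 XOR 106 = 106
After XOR-ing pile 2 (size 58): 106 XOR 58 = 80
After XOR-ing pile 3 (size 46): 80 XOR 46 = 126
After XOR-ing pile 4 (size 45): 126 XOR 45 = 83
The Nim-value of this position is 83.

83


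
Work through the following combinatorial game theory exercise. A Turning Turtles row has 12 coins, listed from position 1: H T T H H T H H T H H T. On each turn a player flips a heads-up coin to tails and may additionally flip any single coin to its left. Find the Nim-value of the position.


Coins: H T T H H T H H T H H T
Key fact: a single head at position k behaves exactly like a Nim heap of size k (turning it to T and optionally flipping a coin at j < k corresponds to moving the heap from k to j, or to 0), and heads combine as a disjunctive sum (two heads at the same place would cancel, matching j XOR j = 0). So the Nim-value is the XOR of the 1-indexed positions of the heads.
Face-up positions (1-indexed): [1, 4, 5, 7, 8, 10, 11]
XOR 0 with 1: 0 XOR 1 = 1
XOR 1 with 4: 1 XOR 4 = 5
XOR 5 with 5: 5 XOR 5 = 0
XOR 0 with 7: 0 XOR 7 = 7
XOR 7 with 8: 7 XOR 8 = 15
XOR 15 with 10: 15 XOR 10 = 5
XOR 5 with 11: 5 XOR 11 = 14
Nim-value = 14

14


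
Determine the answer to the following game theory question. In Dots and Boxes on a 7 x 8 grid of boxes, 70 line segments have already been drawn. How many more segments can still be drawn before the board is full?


Grid: 7 x 8 boxes, i.e. 8 rows and 9 columns of dots.
Horizontal edges: (rows + 1) * cols = 8 * 8 = 64
Vertical edges: rows * (cols + 1) = 7 * 9 = 63
Total edges: 64 + 63 = 127
Edges drawn: 70
Remaining: 127 - 70 = 57

57


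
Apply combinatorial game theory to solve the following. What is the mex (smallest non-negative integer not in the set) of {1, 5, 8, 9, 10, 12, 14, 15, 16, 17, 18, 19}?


Set = {1, 5, 8, 9, 10, 12, 14, 15, 16, 17, 18, 19}
0 is NOT in the set. This is the mex.
mex = 0

0


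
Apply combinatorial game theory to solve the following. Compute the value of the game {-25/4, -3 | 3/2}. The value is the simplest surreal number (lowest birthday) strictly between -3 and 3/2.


Left options: {-25/4, -3}, max = -3
Right options: {3/2}, min = 3/2
All options are numbers and max(Left) < min(Right), so by the simplicity theorem the value is the simplest (earliest-born) number strictly between -3 and 3/2.
Integers -2 through 1 all lie strictly between -3 and 3/2.
Among integers, the simplest (lowest birthday = smallest |n|; 0 is born on day 0, +-n on day n) is 0.
No non-integer in the interval can be simpler: if x is a non-integer in the interval, then floor(x) or ceil(x) also lies in the interval (the interval contains an integer), and both are proper prefixes of x's sign expansion, i.e. born earlier. So the game value is 0.
Game value = 0

0


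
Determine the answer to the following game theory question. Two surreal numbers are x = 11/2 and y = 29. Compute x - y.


x = 11/2, y = 29
Converting to common denominator: 2
x = 11/2, y = 58/2
x - y = 11/2 - 29 = -47/2

-47/2


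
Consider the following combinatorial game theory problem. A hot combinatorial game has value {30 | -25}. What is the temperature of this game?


The game is {30 | -25}, a switch {a | b} with numbers a > b.
Cooling {a | b} by t gives {a - t | b + t}, which stops being hot when a - t = b + t, i.e. at t = (a - b)/2. So the temperature of a switch is (a - b)/2.
Temperature = (Left option - Right option) / 2
= (30 - (-25)) / 2
= 55 / 2
= 55/2

55/2


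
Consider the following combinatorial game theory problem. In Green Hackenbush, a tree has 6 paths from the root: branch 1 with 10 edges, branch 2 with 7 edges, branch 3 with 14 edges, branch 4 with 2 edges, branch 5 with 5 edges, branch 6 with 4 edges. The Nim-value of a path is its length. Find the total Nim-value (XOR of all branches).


The tree has 6 branches from the ground vertex.
In Green Hackenbush, the Nim-value of a simple path of length k is k.
Branch 1: length 10, Nim-value = 10
Branch 2: length 7, Nim-value = 7
Branch 3: length 14, Nim-value = 14
Branch 4: length 2, Nim-value = 2
Branch 5: length 5, Nim-value = 5
Branch 6: length 4, Nim-value = 4
Total Nim-value = XOR of all branch values:
0 XOR 10 = 10
10 XOR 7 = 13
13 XOR 14 = 3
3 XOR 2 = 1
1 XOR 5 = 4
4 XOR 4 = 0
Nim-value of the tree = 0

0


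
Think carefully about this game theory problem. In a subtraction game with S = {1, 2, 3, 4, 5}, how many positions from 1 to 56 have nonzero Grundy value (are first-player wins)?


Subtraction set S = {1, 2, 3, 4, 5}, so G(n) = n mod 6.
G(n) = 0 when n is a multiple of 6.
Multiples of 6 in [1, 56]: 9
N-positions (nonzero Grundy) = 56 - 9 = 47

47


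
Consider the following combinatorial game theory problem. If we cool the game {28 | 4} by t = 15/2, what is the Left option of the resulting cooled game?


Original game: {28 | 4} (a switch {a | b} with a > b).
Cooling by t (for t below the temperature (a - b)/2 = 12) taxes each move by t: {a | b} cooled by t is {a - t | b + t}.
Cooling amount: t = 15/2
Cooled Left option: 28 - 15/2 = 41/2
Cooled Right option: 4 + 15/2 = 23/2
Cooled game: {41/2 | 23/2}
Left option = 41/2

41/2


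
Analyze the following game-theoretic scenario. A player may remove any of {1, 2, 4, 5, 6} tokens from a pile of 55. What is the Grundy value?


The subtraction set is S = {1, 2, 4, 5, 6}.
G(k) = mex{ G(k - s) : s in S, s <= k }. We compute iteratively: G(0) = 0.
G(1) = mex({0}) = 1
G(2) = mex({0, 1}) = 2
G(3) = mex({1, 2}) = 0
G(4) = mex({0, 2}) = 1
G(5) = mex({0, 1}) = 2
G(6) = mex({0, 1, 2}) = 3
G(7) = mex({0, 1, 2, 3}) = 4
G(8) = mex({0, 1, 2, 3, 4}) = 5
G(9) = mex({0, 1, 2, 4, 5}) = 3
G(10) = mex({1, 2, 3, 5}) = 0
G(11) = mex({0, 2, 3, 4}) = 1
G(12) = mex({0, 1, 3, 4, 5}) = 2
G(13) = mex({1, 2, 3, 4, 5}) = 0
G(14) = mex({0, 2, 3, 5}) = 1
G(15) = mex({0, 1, 3}) = 2
Observe that G(10)..G(15) = 0, 1, 2, 0, 1, 2 repeats G(0)..G(5) = 0, 1, 2, 0, 1, 2.
For k >= max(S) = 6, G(k) is determined by the previous 6 values G(k-6)..G(k-1); a window of 6 consecutive values has recurred shifted by 10, so by induction G(k + 10) = G(k) for all k >= 0: the sequence is periodic from the start with period 10.
One period: G(0..9) = 0, 1, 2, 0, 1, 2, 3, 4, 5, 3.
55 mod 10 = 5, so G(55) = G(5) = 2.

2


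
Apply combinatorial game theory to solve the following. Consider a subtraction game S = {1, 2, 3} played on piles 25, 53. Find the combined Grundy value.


Subtraction set: {1, 2, 3}
For this subtraction set, G(n) = n mod 4 (period = max + 1 = 4).
Pile 1 (size 25): G(25) = 25 mod 4 = 1
Pile 2 (size 53): G(53) = 53 mod 4 = 1
Total Grundy value = XOR of all: 1 XOR 1 = 0

0


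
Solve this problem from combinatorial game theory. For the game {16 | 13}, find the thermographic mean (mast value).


Game = {16 | 13}, a switch {a | b} with numbers a > b.
Its thermograph has left wall a - t and right wall b + t, which meet at t = (a - b)/2, where both equal (a + b)/2. So the mast (mean value) is at (a + b)/2.
Mean = (16 + (13))/2 = 29/2 = 29/2

29/2


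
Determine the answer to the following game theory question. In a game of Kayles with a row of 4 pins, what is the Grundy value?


Kayles: a move removes 1 or 2 adjacent pins from a contiguous row.
Removing pins from a row of k leaves two independent rows (a, b) with a + b = k - 1 (one pin) or a + b = k - 2 (two pins); an end removal gives a = 0.
By Sprague-Grundy, G(k) = mex{ G(a) XOR G(b) } over all these splits. G(0) = 0.
G(1): splits (0,0):0^0=0 -> mex({0}) = 1
G(2): splits (0,1):0^1=1 (0,0):0^0=0 -> mex({0, 1}) = 2
G(3): splits (0,2):0^2=2 (1,1):1^1=0 (0,1):0^1=1 -> mex({0, 1, 2}) = 3
G(4): splits (0,3):0^3=3 (1,2):1^2=3 (0,2):0^2=2 (1,1):1^1=0 -> mex({0, 2, 3}) = 1
Therefore G(4) = 1.

1


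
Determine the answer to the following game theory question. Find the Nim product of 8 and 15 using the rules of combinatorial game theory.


Nim multiplication is bilinear over XOR: (u XOR v) * w = (u*w) XOR (v*w).
So we split each operand into its bit components and XOR the pairwise Nim products.
8 = 8 (as XOR of powers of 2).
15 = 1 + 2 + 4 + 8 (as XOR of powers of 2).
Using the standard Nim-product table on single bits:
  2*2 = 3,   2*4 = 8,   2*8 = 12,
  4*4 = 6,   4*8 = 11,  8*8 = 13,
and  1*x = x (identity), k*l = l*k (commutative).
Pairwise Nim products:
  8 * 1 = 8
  8 * 2 = 12
  8 * 4 = 11
  8 * 8 = 13
XOR them: 8 XOR 12 XOR 11 XOR 13 = 2.
Result: 8 * 15 = 2 (in Nim).

2


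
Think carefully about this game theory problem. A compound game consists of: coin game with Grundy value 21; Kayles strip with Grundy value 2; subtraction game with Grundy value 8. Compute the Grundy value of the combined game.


By the Sprague-Grundy theorem, the Grundy value of a sum of games is the XOR of individual Grundy values.
coin game: Grundy value = 21. Running XOR: 0 XOR 21 = 21
Kayles strip: Grundy value = 2. Running XOR: 21 XOR 2 = 23
subtraction game: Grundy value = 8. Running XOR: 23 XOR 8 = 31
The combined Grundy value is 31.

31


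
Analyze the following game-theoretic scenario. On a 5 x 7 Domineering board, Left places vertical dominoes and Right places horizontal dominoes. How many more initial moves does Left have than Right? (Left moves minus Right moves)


Board is 5 x 7 (rows x cols).
Left (vertical) placements: (rows-1) * cols = 4 * 7 = 28
Right (horizontal) placements: rows * (cols-1) = 5 * 6 = 30
Advantage = Left - Right = 28 - 30 = -2

-2


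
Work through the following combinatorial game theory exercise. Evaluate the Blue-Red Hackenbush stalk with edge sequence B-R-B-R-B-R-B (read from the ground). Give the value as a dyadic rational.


Edges (from ground): B-R-B-R-B-R-B
By Berlekamp's sign-expansion rule, a Blue-Red Hackenbush stalk has the value of the surreal number whose sign sequence is the edge sequence with B -> + and R -> -.
Sign sequence: +-+-+-+
Trace the sign expansion in the surreal number tree, starting from 0:
Edge 1: B (sign +) -> bounds (0, +inf), value = 1
Edge 2: R (sign -) -> bounds (0, 1), value = 1/2
Edge 3: B (sign +) -> bounds (1/2, 1), value = 3/4
Edge 4: R (sign -) -> bounds (1/2, 3/4), value = 5/8
Edge 5: B (sign +) -> bounds (5/8, 3/4), value = 11/16
Edge 6: R (sign -) -> bounds (5/8, 11/16), value = 21/32
Edge 7: B (sign +) -> bounds (21/32, 11/16), value = 43/64
Game value = 43/64

43/64


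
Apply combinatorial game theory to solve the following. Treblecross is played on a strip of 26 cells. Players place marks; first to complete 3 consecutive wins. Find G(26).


Treblecross: place X on empty cells; 3-in-a-row wins.
Playing within two cells of an existing X lets the opponent win at once, so sensible play treats the cells i-2..i+2 around each X as dead. The player left with no safe cell loses, so this is a normal-play take-away game on strips of safe cells.
Placing X at cell i (0-indexed) of a strip of k safe cells leaves independent strips of sizes max(0, i-2) and max(0, k-i-3). Hence G(k) = mex{ G(max(0,i-2)) XOR G(max(0,k-i-3)) : 0 <= i < k }, with G(0) = 0.
G(1): splits (0,0):0^0=0 -> mex({0}) = 1
G(2): splits (0,0):0^0=0 -> mex({0}) = 1
G(3): splits (0,0):0^0=0 -> mex({0}) = 1
G(4): splits (0,1):0^1=1 (0,0):0^0=0 -> mex({0, 1}) = 2
G(5): splits (0,2):0^1=1 (0,1):0^1=1 (0,0):0^0=0 -> mex({0, 1}) = 2
G(6) = mex({1}) = 0
G(7) = mex({0, 1, 2}) = 3
G(8) = mex({0, 1, 2}) = 3
G(9) = mex({0, 2}) = 1
G(10) = mex({0, 2, 3}) = 1
G(11) = mex({0, 3}) = 1
G(12) = mex({1, 3}) = 0
G(13) = mex({0, 1, 2, 3}) = 4
G(14) = mex({0, 1, 2}) = 3
G(15) = mex({0, 1, 2}) = 3
G(16) = mex({0, 1, 2, 4}) = 3
G(17) = mex({0, 1, 3, 4}) = 2
G(18) = mex({0, 1, 3, 4}) = 2
G(19) = mex({0, 1, 3, 5}) = 2
G(20) = mex({0, 1, 2, 3, 5}) = 4
G(21) = mex({0, 1, 2, 3, 5}) = 4
G(22) = mex({1, 2, 6}) = 0
G(23) = mex({0, 1, 2, 3, 4, 6}) = 5
G(24) = mex({0, 1, 2, 3, 4}) = 5
G(25) = mex({0, 1, 3, 4, 7}) = 2
G(26) = mex({0, 1, 3, 4, 5, 7}) = 2
Therefore G(26) = 2.

2


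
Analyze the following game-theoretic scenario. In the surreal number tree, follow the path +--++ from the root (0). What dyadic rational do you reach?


Sign expansion: +--++
Rule: track bounds (lo, hi), initially (-inf, +inf). On '+', the current value becomes lo and we move to the simplest number in (value, hi): value + 1 if hi = +inf, otherwise the midpoint (value + hi)/2. On '-', the current value becomes hi and we move to value - 1 if lo = -inf, otherwise the midpoint (lo + value)/2.
Start at 0.
Step 1: sign = +, move right. Bounds: (0, +inf). Value = 1
Step 2: sign = -, move left. Bounds: (0, 1). Value = 1/2
Step 3: sign = -, move left. Bounds: (0, 1/2). Value = 1/4
Step 4: sign = +, move right. Bounds: (1/4, 1/2). Value = 3/8
Step 5: sign = +, move right. Bounds: (3/8, 1/2). Value = 7/16
The surreal number with sign expansion +--++ is 7/16.

7/16


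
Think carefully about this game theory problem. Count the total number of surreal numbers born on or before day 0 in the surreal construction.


Day 0: {|} = 0 is born. Count = 1.
Day n: the number of surreal numbers born by day n is 2^(n+1) - 1.
By day 0: 2^1 - 1 = 1
By day 0: 1 surreal numbers.

1


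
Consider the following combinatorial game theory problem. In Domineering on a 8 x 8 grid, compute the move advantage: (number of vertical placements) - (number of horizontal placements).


Board is 8 x 8 (rows x cols).
Left (vertical) placements: (rows-1) * cols = 7 * 8 = 56
Right (horizontal) placements: rows * (cols-1) = 8 * 7 = 56
Advantage = Left - Right = 56 - 56 = 0

0


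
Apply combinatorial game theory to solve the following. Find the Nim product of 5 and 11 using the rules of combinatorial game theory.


Nim multiplication is bilinear over XOR: (u XOR v) * w = (u*w) XOR (v*w).
So we split each operand into its bit components and XOR the pairwise Nim products.
5 = 1 + 4 (as XOR of powers of 2).
11 = 1 + 2 + 8 (as XOR of powers of 2).
Using the standard Nim-product table on single bits:
  2*2 = 3,   2*4 = 8,   2*8 = 12,
  4*4 = 6,   4*8 = 11,  8*8 = 13,
and  1*x = x (identity), k*l = l*k (commutative).
Pairwise Nim products:
  1 * 1 = 1
  1 * 2 = 2
  1 * 8 = 8
  4 * 1 = 4
  4 * 2 = 8
  4 * 8 = 11
XOR them: 1 XOR 2 XOR 8 XOR 4 XOR 8 XOR 11 = 12.
Result: 5 * 11 = 12 (in Nim).

12


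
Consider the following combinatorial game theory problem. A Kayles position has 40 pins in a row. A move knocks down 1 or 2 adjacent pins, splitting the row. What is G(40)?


Kayles: a move removes 1 or 2 adjacent pins from a contiguous row.
Removing pins from a row of k leaves two independent rows (a, b) with a + b = k - 1 (one pin) or a + b = k - 2 (two pins); an end removal gives a = 0.
By Sprague-Grundy, G(k) = mex{ G(a) XOR G(b) } over all these splits. G(0) = 0.
G(1): splits (0,0):0^0=0 -> mex({0}) = 1
G(2): splits (0,1):0^1=1 (0,0):0^0=0 -> mex({0, 1}) = 2
G(3): splits (0,2):0^2=2 (1,1):1^1=0 (0,1):0^1=1 -> mex({0, 1, 2}) = 3
G(4): splits (0,3):0^3=3 (1,2):1^2=3 (0,2):0^2=2 (1,1):1^1=0 -> mex({0, 2, 3}) = 1
G(5): splits (0,4):0^1=1 (1,3):1^3=2 (2,2):2^2=0 (0,3):0^3=3 (1,2):1^2=3 -> mex({0, 1, 2, 3}) = 4
G(6) = mex({0, 1, 2, 4}) = 3
G(7) = mex({0, 1, 3, 4, 5}) = 2
G(8) = mex({0, 2, 3, 5, 6}) = 1
G(9) = mex({0, 1, 2, 3, 6, 7}) = 4
G(10) = mex({0, 1, 3, 4, 5, 7}) = 2
G(11) = mex({0, 1, 2, 3, 4, 5}) = 6
G(12) = mex({0, 1, 2, 3, 5, 6, 7}) = 4
G(13) = mex({0, 2, 3, 4, 6, 7}) = 1
G(14) = mex({0, 1, 4, 5, 6, 7}) = 2
G(15) = mex({0, 1, 2, 3, 4, 5, 6}) = 7
G(16) = mex({0, 2, 3, 5, 6, 7}) = 1
G(17) = mex({0, 1, 2, 3, 5, 6, 7}) = 4
G(18) = mex({0, 1, 2, 4, 5, 6}) = 3
G(19) = mex({0, 1, 3, 4, 5, 7}) = 2
G(20) = mex({0, 2, 3, 4, 5, 6, 7}) = 1
G(21) = mex({0, 1, 2, 3, 5, 6, 7}) = 4
G(22) = mex({0, 1, 2, 3, 4, 5, 7}) = 6
G(23) = mex({0, 1, 2, 3, 4, 5, 6}) = 7
G(24) = mex({0, 1, 2, 3, 5, 6, 7}) = 4
G(25) = mex({0, 2, 3, 4, 6, 7}) = 1
G(26) = mex({0, 1, 3, 4, 5, 6, 7}) = 2
G(27) = mex({0, 1, 2, 3, 4, 5, 6, 7}) = 8
G(28) = mex({0, 1, 2, 3, 4, 6, 7, 8}) = 5
G(29) = mex({0, 1, 2, 3, 5, 6, 7, 8, 9}) = 4
G(30) = mex({0, 1, 2, 3, 4, 5, 6, 9, 10}) = 7
G(31) = mex({0, 1, 3, 4, 5, 7, 10, 11}) = 2
G(32) = mex({0, 2, 3, 4, 5, 6, 7, 9, 11}) = 1
G(33) = mex({0, 1, 2, 3, 4, 5, 6, 7, 9, 12}) = 8
G(34) = mex({0, 1, 2, 3, 4, 5, 7, 8, 11, 12}) = 6
G(35) = mex({0, 1, 2, 3, 4, 5, 6, 8, 9, 10, 11}) = 7
G(36) = mex({0, 1, 2, 3, 5, 6, 7, 9, 10}) = 4
G(37) = mex({0, 2, 3, 4, 6, 7, 9, 10, 11, 12}) = 1
G(38) = mex({0, 1, 3, 4, 5, 6, 7, 9, 10, 11, 12}) = 2
G(39) = mex({0, 1, 2, 4, 5, 6, 7, 9, 10, 12, 14}) = 3
G(40) = mex({0, 2, 3, 4, 6, 7, 11, 12, 14}) = 1
Therefore G(40) = 1.

1


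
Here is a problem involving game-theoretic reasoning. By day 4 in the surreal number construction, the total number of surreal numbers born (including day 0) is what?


Day 0: {|} = 0 is born. Count = 1.
Day n: the number of surreal numbers born by day n is 2^(n+1) - 1.
By day 0: 2^1 - 1 = 1
By day 1: 2^2 - 1 = 3
By day 2: 2^3 - 1 = 7
By day 3: 2^4 - 1 = 15
By day 4: 2^5 - 1 = 31
By day 4: 31 surreal numbers.

31


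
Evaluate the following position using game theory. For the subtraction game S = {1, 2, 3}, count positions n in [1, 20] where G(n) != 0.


Subtraction set S = {1, 2, 3}, so G(n) = n mod 4.
G(n) = 0 when n is a multiple of 4.
Multiples of 4 in [1, 20]: 5
N-positions (nonzero Grundy) = 20 - 5 = 15

15


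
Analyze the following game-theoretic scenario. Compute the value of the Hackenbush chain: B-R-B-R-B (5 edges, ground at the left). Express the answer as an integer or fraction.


Edges (from ground): B-R-B-R-B
By Berlekamp's sign-expansion rule, a Blue-Red Hackenbush stalk has the value of the surreal number whose sign sequence is the edge sequence with B -> + and R -> -.
Sign sequence: +-+-+
Trace the sign expansion in the surreal number tree, starting from 0:
Edge 1: B (sign +) -> bounds (0, +inf), value = 1
Edge 2: R (sign -) -> bounds (0, 1), value = 1/2
Edge 3: B (sign +) -> bounds (1/2, 1), value = 3/4
Edge 4: R (sign -) -> bounds (1/2, 3/4), value = 5/8
Edge 5: B (sign +) -> bounds (5/8, 3/4), value = 11/16
Game value = 11/16

11/16


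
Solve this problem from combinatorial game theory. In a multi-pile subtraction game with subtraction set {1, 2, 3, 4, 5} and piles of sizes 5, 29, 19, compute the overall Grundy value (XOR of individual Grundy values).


Subtraction set: {1, 2, 3, 4, 5}
For this subtraction set, G(n) = n mod 6 (period = max + 1 = 6).
Pile 1 (size 5): G(5) = 5 mod 6 = 5
Pile 2 (size 29): G(29) = 29 mod 6 = 5
Pile 3 (size 19): G(19) = 19 mod 6 = 1
Total Grundy value = XOR of all: 5 XOR 5 XOR 1 = 1

1


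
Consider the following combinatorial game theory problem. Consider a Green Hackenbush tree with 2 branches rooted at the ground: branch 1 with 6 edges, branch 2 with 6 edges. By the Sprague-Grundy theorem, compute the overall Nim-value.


The tree has 2 branches from the ground vertex.
In Green Hackenbush, the Nim-value of a simple path of length k is k.
Branch 1: length 6, Nim-value = 6
Branch 2: length 6, Nim-value = 6
Total Nim-value = XOR of all branch values:
0 XOR 6 = 6
6 XOR 6 = 0
Nim-value of the tree = 0

0


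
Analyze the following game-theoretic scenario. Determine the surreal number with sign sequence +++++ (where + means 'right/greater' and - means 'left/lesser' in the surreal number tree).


Sign expansion: +++++
Rule: track bounds (lo, hi), initially (-inf, +inf). On '+', the current value becomes lo and we move to the simplest number in (value, hi): value + 1 if hi = +inf, otherwise the midpoint (value + hi)/2. On '-', the current value becomes hi and we move to value - 1 if lo = -inf, otherwise the midpoint (lo + value)/2.
Start at 0.
Step 1: sign = +, move right. Bounds: (0, +inf). Value = 1
Step 2: sign = +, move right. Bounds: (1, +inf). Value = 2
Step 3: sign = +, move right. Bounds: (2, +inf). Value = 3
Step 4: sign = +, move right. Bounds: (3, +inf). Value = 4
Step 5: sign = +, move right. Bounds: (4, +inf). Value = 5
The surreal number with sign expansion +++++ is 5.

5


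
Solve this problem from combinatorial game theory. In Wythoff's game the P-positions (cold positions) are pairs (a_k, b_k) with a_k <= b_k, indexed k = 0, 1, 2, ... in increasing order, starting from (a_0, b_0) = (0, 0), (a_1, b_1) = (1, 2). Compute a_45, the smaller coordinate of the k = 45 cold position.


By Wythoff's theorem, a_k = floor(k * phi) and b_k = floor(k * phi^2) = a_k + k, where phi = (1 + sqrt(5))/2 is the golden ratio.
phi = (1 + sqrt(5))/2 = 1.618034
k = 45
k * phi = 45 * 1.618034 = 72.811529
a_45 = floor(k * phi) = 72

72


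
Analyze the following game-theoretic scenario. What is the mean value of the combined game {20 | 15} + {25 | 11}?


G1 = {20 | 15}, G2 = {25 | 11}
Each is a switch {a | b} with numbers a > b; its mean value is (a + b)/2, and mean value is additive over game sums: m(G1 + G2) = m(G1) + m(G2).
Mean of G1 = (20 + (15))/2 = 35/2 = 35/2
Mean of G2 = (25 + (11))/2 = 36/2 = 18
Mean of G1 + G2 = 35/2 + 18 = 71/2

71/2


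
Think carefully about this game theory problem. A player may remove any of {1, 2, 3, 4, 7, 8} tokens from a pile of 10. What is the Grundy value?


The subtraction set is S = {1, 2, 3, 4, 7, 8}.
G(k) = mex{ G(k - s) : s in S, s <= k }. We compute iteratively: G(0) = 0.
G(1) = mex({0}) = 1
G(2) = mex({0, 1}) = 2
G(3) = mex({0, 1, 2}) = 3
G(4) = mex({0, 1, 2, 3}) = 4
G(5) = mex({1, 2, 3, 4}) = 0
G(6) = mex({0, 2, 3, 4}) = 1
G(7) = mex({0, 1, 3, 4}) = 2
G(8) = mex({0, 1, 2, 4}) = 3
G(9) = mex({0, 1, 2, 3}) = 4
G(10) = mex({1, 2, 3, 4}) = 0
Therefore G(10) = 0.

0


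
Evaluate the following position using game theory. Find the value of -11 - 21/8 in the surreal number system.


x = -11, y = 21/8
Converting to common denominator: 8
x = -88/8, y = 21/8
x - y = -11 - 21/8 = -109/8

-109/8


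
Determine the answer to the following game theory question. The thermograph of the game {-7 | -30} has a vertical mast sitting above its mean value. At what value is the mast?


Game = {-7 | -30}, a switch {a | b} with numbers a > b.
Its thermograph has left wall a - t and right wall b + t, which meet at t = (a - b)/2, where both equal (a + b)/2. So the mast (mean value) is at (a + b)/2.
Mean = (-7 + (-30))/2 = -37/2 = -37/2

-37/2


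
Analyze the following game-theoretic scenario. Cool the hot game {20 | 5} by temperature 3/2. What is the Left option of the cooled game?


Original game: {20 | 5} (a switch {a | b} with a > b).
Cooling by t (for t below the temperature (a - b)/2 = 15/2) taxes each move by t: {a | b} cooled by t is {a - t | b + t}.
Cooling amount: t = 3/2
Cooled Left option: 20 - 3/2 = 37/2
Cooled Right option: 5 + 3/2 = 13/2
Cooled game: {37/2 | 13/2}
Left option = 37/2

37/2


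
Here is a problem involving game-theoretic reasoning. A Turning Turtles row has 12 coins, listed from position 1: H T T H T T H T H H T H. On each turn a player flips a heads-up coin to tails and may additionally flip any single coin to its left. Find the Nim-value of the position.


Coins: H T T H T T H T H H T H
Key fact: a single head at position k behaves exactly like a Nim heap of size k (turning it to T and optionally flipping a coin at j < k corresponds to moving the heap from k to j, or to 0), and heads combine as a disjunctive sum (two heads at the same place would cancel, matching j XOR j = 0). So the Nim-value is the XOR of the 1-indexed positions of the heads.
Face-up positions (1-indexed): [1, 4, 7, 9, 10, 12]
XOR 0 with 1: 0 XOR 1 = 1
XOR 1 with 4: 1 XOR 4 = 5
XOR 5 with 7: 5 XOR 7 = 2
XOR 2 with 9: 2 XOR 9 = 11
XOR 11 with 10: 11 XOR 10 = 1
XOR 1 with 12: 1 XOR 12 = 13
Nim-value = 13

13


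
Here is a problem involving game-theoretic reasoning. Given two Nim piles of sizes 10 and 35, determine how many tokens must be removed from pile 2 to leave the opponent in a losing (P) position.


Piles: 10 and 35
Current XOR: 10 XOR 35 = 41 (non-zero, so this is an N-position).
To make the XOR zero, we need to find a move that balances the piles.
For pile 2 (size 35): target = 35 XOR 41 = 10
We reduce pile 2 from 35 to 10.
Tokens removed: 35 - 10 = 25
Verification: 10 XOR 10 = 0

25


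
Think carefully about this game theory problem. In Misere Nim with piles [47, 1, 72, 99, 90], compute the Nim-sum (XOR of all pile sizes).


We need the XOR (exclusive or) of all pile sizes.
After XOR-ing pile 1 (size 47): 0 XOR 47 = 47
After XOR-ing pile 2 (size 1): 47 XOR 1 = 46
After XOR-ing pile 3 (size 72): 46 XOR 72 = 102
After XOR-ing pile 4 (size 99): 102 XOR 99 = 5
After XOR-ing pile 5 (size 90): 5 XOR 90 = 95
The Nim-value of this position is 95.

95


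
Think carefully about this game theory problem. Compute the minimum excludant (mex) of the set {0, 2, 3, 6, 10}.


Set = {0, 2, 3, 6, 10}
0 is in the set.
1 is NOT in the set. This is the mex.
mex = 1

1


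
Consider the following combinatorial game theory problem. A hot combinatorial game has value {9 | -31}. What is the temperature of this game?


The game is {9 | -31}, a switch {a | b} with numbers a > b.
Cooling {a | b} by t gives {a - t | b + t}, which stops being hot when a - t = b + t, i.e. at t = (a - b)/2. So the temperature of a switch is (a - b)/2.
Temperature = (Left option - Right option) / 2
= (9 - (-31)) / 2
= 40 / 2
= 20

20


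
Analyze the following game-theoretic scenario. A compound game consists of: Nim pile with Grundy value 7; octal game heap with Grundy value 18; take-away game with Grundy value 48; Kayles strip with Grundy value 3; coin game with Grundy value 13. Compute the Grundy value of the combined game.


By the Sprague-Grundy theorem, the Grundy value of a sum of games is the XOR of individual Grundy values.
Nim pile: Grundy value = 7. Running XOR: 0 XOR 7 = 7
octal game heap: Grundy value = 18. Running XOR: 7 XOR 18 = 21
take-away game: Grundy value = 48. Running XOR: 21 XOR 48 = 37
Kayles strip: Grundy value = 3. Running XOR: 37 XOR 3 = 38
coin game: Grundy value = 13. Running XOR: 38 XOR 13 = 43
The combined Grundy value is 43.

43


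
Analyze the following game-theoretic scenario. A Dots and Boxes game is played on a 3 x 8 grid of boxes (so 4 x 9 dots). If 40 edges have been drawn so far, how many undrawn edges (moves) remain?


Grid: 3 x 8 boxes, i.e. 4 rows and 9 columns of dots.
Horizontal edges: (rows + 1) * cols = 4 * 8 = 32
Vertical edges: rows * (cols + 1) = 3 * 9 = 27
Total edges: 32 + 27 = 59
Edges drawn: 40
Remaining: 59 - 40 = 19

19


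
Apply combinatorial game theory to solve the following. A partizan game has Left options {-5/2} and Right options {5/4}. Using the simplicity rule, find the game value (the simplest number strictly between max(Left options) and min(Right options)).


Left options: {-5/2}, max = -5/2
Right options: {5/4}, min = 5/4
All options are numbers and max(Left) < min(Right), so by the simplicity theorem the value is the simplest (earliest-born) number strictly between -5/2 and 5/4.
Integers -2 through 1 all lie strictly between -5/2 and 5/4.
Among integers, the simplest (lowest birthday = smallest |n|; 0 is born on day 0, +-n on day n) is 0.
No non-integer in the interval can be simpler: if x is a non-integer in the interval, then floor(x) or ceil(x) also lies in the interval (the interval contains an integer), and both are proper prefixes of x's sign expansion, i.e. born earlier. So the game value is 0.
Game value = 0

0


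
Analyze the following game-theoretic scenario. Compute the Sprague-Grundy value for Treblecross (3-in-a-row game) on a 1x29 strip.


Treblecross: place X on empty cells; 3-in-a-row wins.
Playing within two cells of an existing X lets the opponent win at once, so sensible play treats the cells i-2..i+2 around each X as dead. The player left with no safe cell loses, so this is a normal-play take-away game on strips of safe cells.
Placing X at cell i (0-indexed) of a strip of k safe cells leaves independent strips of sizes max(0, i-2) and max(0, k-i-3). Hence G(k) = mex{ G(max(0,i-2)) XOR G(max(0,k-i-3)) : 0 <= i < k }, with G(0) = 0.
G(1): splits (0,0):0^0=0 -> mex({0}) = 1
G(2): splits (0,0):0^0=0 -> mex({0}) = 1
G(3): splits (0,0):0^0=0 -> mex({0}) = 1
G(4): splits (0,1):0^1=1 (0,0):0^0=0 -> mex({0, 1}) = 2
G(5): splits (0,2):0^1=1 (0,1):0^1=1 (0,0):0^0=0 -> mex({0, 1}) = 2
G(6) = mex({1}) = 0
G(7) = mex({0, 1, 2}) = 3
G(8) = mex({0, 1, 2}) = 3
G(9) = mex({0, 2}) = 1
G(10) = mex({0, 2, 3}) = 1
G(11) = mex({0, 3}) = 1
G(12) = mex({1, 3}) = 0
G(13) = mex({0, 1, 2, 3}) = 4
G(14) = mex({0, 1, 2}) = 3
G(15) = mex({0, 1, 2}) = 3
G(16) = mex({0, 1, 2, 4}) = 3
G(17) = mex({0, 1, 3, 4}) = 2
G(18) = mex({0, 1, 3, 4}) = 2
G(19) = mex({0, 1, 3, 5}) = 2
G(20) = mex({0, 1, 2, 3, 5}) = 4
G(21) = mex({0, 1, 2, 3, 5}) = 4
G(22) = mex({1, 2, 6}) = 0
G(23) = mex({0, 1, 2, 3, 4, 6}) = 5
G(24) = mex({0, 1, 2, 3, 4}) = 5
G(25) = mex({0, 1, 3, 4, 7}) = 2
G(26) = mex({0, 1, 3, 4, 5, 7}) = 2
G(27) = mex({0, 1, 3, 5}) = 2
G(28) = mex({0, 1, 2, 5}) = 3
G(29) = mex({0, 1, 2, 4, 5, 6}) = 3
Therefore G(29) = 3.

3


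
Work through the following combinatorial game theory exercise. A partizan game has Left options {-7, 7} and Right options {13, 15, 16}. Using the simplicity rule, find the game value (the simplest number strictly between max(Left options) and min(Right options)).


Left options: {-7, 7}, max = 7
Right options: {13, 15, 16}, min = 13
All options are numbers and max(Left) < min(Right), so by the simplicity theorem the value is the simplest (earliest-born) number strictly between 7 and 13.
Integers 8 through 12 all lie strictly between 7 and 13.
Among integers, the simplest (lowest birthday = smallest |n|; 0 is born on day 0, +-n on day n) is 8.
No non-integer in the interval can be simpler: if x is a non-integer in the interval, then floor(x) or ceil(x) also lies in the interval (the interval contains an integer), and both are proper prefixes of x's sign expansion, i.e. born earlier. So the game value is 8.
Game value = 8

8


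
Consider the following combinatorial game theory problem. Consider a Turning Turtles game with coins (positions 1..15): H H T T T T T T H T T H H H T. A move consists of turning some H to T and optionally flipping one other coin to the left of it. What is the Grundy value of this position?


Coins: H H T T T T T T H T T H H H T
Key fact: a single head at position k behaves exactly like a Nim heap of size k (turning it to T and optionally flipping a coin at j < k corresponds to moving the heap from k to j, or to 0), and heads combine as a disjunctive sum (two heads at the same place would cancel, matching j XOR j = 0). So the Nim-value is the XOR of the 1-indexed positions of the heads.
Face-up positions (1-indexed): [1, 2, 9, 12, 13, 14]
XOR 0 with 1: 0 XOR 1 = 1
XOR 1 with 2: 1 XOR 2 = 3
XOR 3 with 9: 3 XOR 9 = 10
XOR 10 with 12: 10 XOR 12 = 6
XOR 6 with 13: 6 XOR 13 = 11
XOR 11 with 14: 11 XOR 14 = 5
Nim-value = 5

5


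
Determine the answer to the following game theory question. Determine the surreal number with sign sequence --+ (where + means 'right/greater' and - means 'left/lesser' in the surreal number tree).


Sign expansion: --+
Rule: track bounds (lo, hi), initially (-inf, +inf). On '+', the current value becomes lo and we move to the simplest number in (value, hi): value + 1 if hi = +inf, otherwise the midpoint (value + hi)/2. On '-', the current value becomes hi and we move to value - 1 if lo = -inf, otherwise the midpoint (lo + value)/2.
Start at 0.
Step 1: sign = -, move left. Bounds: (-inf, 0). Value = -1
Step 2: sign = -, move left. Bounds: (-inf, -1). Value = -2
Step 3: sign = +, move right. Bounds: (-2, -1). Value = -3/2
The surreal number with sign expansion --+ is -3/2.

-3/2


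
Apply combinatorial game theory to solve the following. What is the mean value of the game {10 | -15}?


Game = {10 | -15}, a switch {a | b} with numbers a > b.
Its thermograph has left wall a - t and right wall b + t, which meet at t = (a - b)/2, where both equal (a + b)/2. So the mast (mean value) is at (a + b)/2.
Mean = (10 + (-15))/2 = -5/2 = -5/2

-5/2


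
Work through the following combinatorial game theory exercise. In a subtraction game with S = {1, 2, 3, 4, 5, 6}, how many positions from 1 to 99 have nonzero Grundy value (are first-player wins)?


Subtraction set S = {1, 2, 3, 4, 5, 6}, so G(n) = n mod 7.
G(n) = 0 when n is a multiple of 7.
Multiples of 7 in [1, 99]: 14
N-positions (nonzero Grundy) = 99 - 14 = 85

85


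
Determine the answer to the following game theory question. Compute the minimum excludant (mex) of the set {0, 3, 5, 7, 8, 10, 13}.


Set = {0, 3, 5, 7, 8, 10, 13}
0 is in the set.
1 is NOT in the set. This is the mex.
mex = 1

1


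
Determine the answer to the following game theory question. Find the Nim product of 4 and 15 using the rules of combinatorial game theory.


Nim multiplication is bilinear over XOR: (u XOR v) * w = (u*w) XOR (v*w).
So we split each operand into its bit components and XOR the pairwise Nim products.
4 = 4 (as XOR of powers of 2).
15 = 1 + 2 + 4 + 8 (as XOR of powers of 2).
Using the standard Nim-product table on single bits:
  2*2 = 3,   2*4 = 8,   2*8 = 12,
  4*4 = 6,   4*8 = 11,  8*8 = 13,
and  1*x = x (identity), k*l = l*k (commutative).
Pairwise Nim products:
  4 * 1 = 4
  4 * 2 = 8
  4 * 4 = 6
  4 * 8 = 11
XOR them: 4 XOR 8 XOR 6 XOR 11 = 1.
Result: 4 * 15 = 1 (in Nim).

1
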